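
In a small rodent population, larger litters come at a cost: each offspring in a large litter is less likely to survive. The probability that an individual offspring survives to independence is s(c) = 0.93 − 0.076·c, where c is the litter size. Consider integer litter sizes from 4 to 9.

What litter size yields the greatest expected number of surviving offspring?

Expected surviving offspring = c × s(c):
  c=4: 4 × 0.626 = 2.504
  c=5: 5 × 0.550 = 2.750
  c=6: 6 × 0.474 = 2.844
  c=7: 7 × 0.398 = 2.786
  c=8: 8 × 0.322 = 2.576
  c=9: 9 × 0.246 = 2.214
Maximum at c = 6 (2.844 surviving offspring).

6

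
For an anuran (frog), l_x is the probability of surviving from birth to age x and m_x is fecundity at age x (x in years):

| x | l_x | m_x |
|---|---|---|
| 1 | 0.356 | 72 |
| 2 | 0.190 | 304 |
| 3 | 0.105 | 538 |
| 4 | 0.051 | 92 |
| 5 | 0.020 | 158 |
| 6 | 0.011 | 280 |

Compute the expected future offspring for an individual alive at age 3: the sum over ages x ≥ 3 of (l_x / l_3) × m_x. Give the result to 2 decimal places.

642.11

l_3 = 0.105. Conditional survival from age 3 to x is l_x / l_3.
  x=3: (0.105/0.105) × 538 = 538.0000
  x=4: (0.051/0.105) × 92 = 44.6857
  x=5: (0.020/0.105) × 158 = 30.0952
  x=6: (0.011/0.105) × 280 = 29.3333
Sum = 538.0000 + 44.6857 + 30.0952 + 29.3333 = 642.1143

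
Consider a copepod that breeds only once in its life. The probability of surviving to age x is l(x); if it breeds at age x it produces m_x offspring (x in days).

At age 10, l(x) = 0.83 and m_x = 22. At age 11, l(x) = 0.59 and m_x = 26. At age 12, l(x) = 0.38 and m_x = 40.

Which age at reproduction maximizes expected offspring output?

10

Expected offspring if breeding at age x = l(x) × m_x:
  age 10: 0.83 × 22 = 18.260
  age 11: 0.59 × 26 = 15.340
  age 12: 0.38 × 40 = 15.200
Maximum at age 10 (18.260).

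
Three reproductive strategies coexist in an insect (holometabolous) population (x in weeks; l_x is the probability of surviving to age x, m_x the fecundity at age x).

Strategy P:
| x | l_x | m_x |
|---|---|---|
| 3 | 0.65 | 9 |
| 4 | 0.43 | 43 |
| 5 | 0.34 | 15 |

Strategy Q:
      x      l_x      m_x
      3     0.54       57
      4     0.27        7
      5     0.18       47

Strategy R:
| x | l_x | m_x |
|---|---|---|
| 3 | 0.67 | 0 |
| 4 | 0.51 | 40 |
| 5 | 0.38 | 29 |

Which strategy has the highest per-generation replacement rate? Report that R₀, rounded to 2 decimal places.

41.13

Strategy P: R₀ = 0.65×9 + 0.43×43 + 0.34×15 = 29.4400
Strategy Q: R₀ = 0.54×57 + 0.27×7 + 0.18×47 = 41.1300
Strategy R: R₀ = 0.67×0 + 0.51×40 + 0.38×29 = 31.4200
Highest R₀: strategy Q with 41.1300.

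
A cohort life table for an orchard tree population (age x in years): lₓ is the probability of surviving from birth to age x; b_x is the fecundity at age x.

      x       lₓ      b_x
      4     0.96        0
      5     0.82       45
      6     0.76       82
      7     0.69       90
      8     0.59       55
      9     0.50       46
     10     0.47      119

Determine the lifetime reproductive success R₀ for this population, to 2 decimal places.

R₀ = Σ lₓ b_x:
  age 4: 0.96 × 0 = 0.0000
  age 5: 0.82 × 45 = 36.9000
  age 6: 0.76 × 82 = 62.3200
  age 7: 0.69 × 90 = 62.1000
  age 8: 0.59 × 55 = 32.4500
  age 9: 0.50 × 46 = 23.0000
  age 10: 0.47 × 119 = 55.9300
R₀ = 0.0000 + 36.9000 + 62.3200 + 62.1000 + 32.4500 + 23.0000 + 55.9300 = 272.7000

272.70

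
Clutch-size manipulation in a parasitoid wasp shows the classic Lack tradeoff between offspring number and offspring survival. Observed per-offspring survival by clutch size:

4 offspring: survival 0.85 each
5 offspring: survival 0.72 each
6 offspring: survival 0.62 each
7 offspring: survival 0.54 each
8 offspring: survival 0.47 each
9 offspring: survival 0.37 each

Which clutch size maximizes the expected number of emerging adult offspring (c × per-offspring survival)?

7

Expected emerging adult offspring = c × s(c):
  c=4: 4 × 0.85 = 3.400
  c=5: 5 × 0.72 = 3.600
  c=6: 6 × 0.62 = 3.720
  c=7: 7 × 0.54 = 3.780
  c=8: 8 × 0.47 = 3.760
  c=9: 9 × 0.37 = 3.330
Maximum at c = 7 (3.780 emerging adult offspring).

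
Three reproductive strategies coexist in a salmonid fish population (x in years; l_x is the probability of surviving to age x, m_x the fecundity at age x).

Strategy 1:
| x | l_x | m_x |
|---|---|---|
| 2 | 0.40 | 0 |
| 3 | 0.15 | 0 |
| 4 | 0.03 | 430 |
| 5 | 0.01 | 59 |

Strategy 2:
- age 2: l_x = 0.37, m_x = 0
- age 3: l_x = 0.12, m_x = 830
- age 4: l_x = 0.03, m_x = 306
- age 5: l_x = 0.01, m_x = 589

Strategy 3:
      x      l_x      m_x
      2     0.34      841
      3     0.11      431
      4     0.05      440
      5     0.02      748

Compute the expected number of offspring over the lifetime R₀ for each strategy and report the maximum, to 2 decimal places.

370.31

Strategy 1: R₀ = 0.40×0 + 0.15×0 + 0.03×430 + 0.01×59 = 13.4900
Strategy 2: R₀ = 0.37×0 + 0.12×830 + 0.03×306 + 0.01×589 = 114.6700
Strategy 3: R₀ = 0.34×841 + 0.11×431 + 0.05×440 + 0.02×748 = 370.3100
Highest R₀: strategy 3 with 370.3100.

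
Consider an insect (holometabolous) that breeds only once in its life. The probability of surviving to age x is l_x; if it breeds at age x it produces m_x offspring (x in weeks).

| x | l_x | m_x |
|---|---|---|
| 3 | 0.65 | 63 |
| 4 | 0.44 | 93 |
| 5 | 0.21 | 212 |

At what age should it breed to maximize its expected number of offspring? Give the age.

5

Expected offspring if breeding at age x = l_x × m_x:
  age 3: 0.65 × 63 = 40.950
  age 4: 0.44 × 93 = 40.920
  age 5: 0.21 × 212 = 44.520
Maximum at age 5 (44.520).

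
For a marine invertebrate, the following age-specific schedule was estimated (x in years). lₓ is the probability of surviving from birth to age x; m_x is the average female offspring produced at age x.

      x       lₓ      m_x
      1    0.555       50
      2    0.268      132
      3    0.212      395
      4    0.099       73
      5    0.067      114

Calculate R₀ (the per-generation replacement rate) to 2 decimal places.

161.73

R₀ = Σ lₓ m_x:
  age 1: 0.555 × 50 = 27.7500
  age 2: 0.268 × 132 = 35.3760
  age 3: 0.212 × 395 = 83.7400
  age 4: 0.099 × 73 = 7.2270
  age 5: 0.067 × 114 = 7.6380
R₀ = 27.7500 + 35.3760 + 83.7400 + 7.2270 + 7.6380 = 161.7310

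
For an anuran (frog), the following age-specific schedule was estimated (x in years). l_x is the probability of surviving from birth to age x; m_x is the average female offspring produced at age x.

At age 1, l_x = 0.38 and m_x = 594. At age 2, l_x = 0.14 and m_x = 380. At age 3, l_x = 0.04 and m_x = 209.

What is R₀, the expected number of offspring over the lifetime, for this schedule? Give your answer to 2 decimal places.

R₀ = Σ l_x m_x:
  age 1: 0.38 × 594 = 225.7200
  age 2: 0.14 × 380 = 53.2000
  age 3: 0.04 × 209 = 8.3600
R₀ = 225.7200 + 53.2000 + 8.3600 = 287.2800

287.28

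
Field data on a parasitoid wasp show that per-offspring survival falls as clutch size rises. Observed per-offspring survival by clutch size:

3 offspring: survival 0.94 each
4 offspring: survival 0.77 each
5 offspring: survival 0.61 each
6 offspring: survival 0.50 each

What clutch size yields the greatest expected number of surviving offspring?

4

Expected surviving offspring = c × s(c):
  c=3: 3 × 0.94 = 2.820
  c=4: 4 × 0.77 = 3.080
  c=5: 5 × 0.61 = 3.050
  c=6: 6 × 0.50 = 3.000
Maximum at c = 4 (3.080 surviving offspring).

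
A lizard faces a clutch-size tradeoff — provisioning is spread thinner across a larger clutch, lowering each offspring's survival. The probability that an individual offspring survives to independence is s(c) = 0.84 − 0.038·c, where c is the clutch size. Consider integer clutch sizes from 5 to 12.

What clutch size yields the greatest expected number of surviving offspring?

Expected surviving offspring = c × s(c):
  c=5: 5 × 0.650 = 3.250
  c=6: 6 × 0.612 = 3.672
  c=7: 7 × 0.574 = 4.018
  c=8: 8 × 0.536 = 4.288
  c=9: 9 × 0.498 = 4.482
  c=10: 10 × 0.460 = 4.600
  c=11: 11 × 0.422 = 4.642
  c=12: 12 × 0.384 = 4.608
Maximum at c = 11 (4.642 surviving offspring).

11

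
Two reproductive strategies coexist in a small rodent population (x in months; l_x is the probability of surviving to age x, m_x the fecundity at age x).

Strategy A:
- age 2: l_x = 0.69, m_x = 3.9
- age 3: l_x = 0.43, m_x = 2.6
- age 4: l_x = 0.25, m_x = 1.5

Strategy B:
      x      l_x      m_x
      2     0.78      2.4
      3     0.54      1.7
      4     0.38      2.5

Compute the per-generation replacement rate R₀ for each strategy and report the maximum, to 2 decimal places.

4.18

Strategy A: R₀ = 0.69×3.9 + 0.43×2.6 + 0.25×1.5 = 4.1840
Strategy B: R₀ = 0.78×2.4 + 0.54×1.7 + 0.38×2.5 = 3.7400
Highest R₀: strategy A with 4.1840.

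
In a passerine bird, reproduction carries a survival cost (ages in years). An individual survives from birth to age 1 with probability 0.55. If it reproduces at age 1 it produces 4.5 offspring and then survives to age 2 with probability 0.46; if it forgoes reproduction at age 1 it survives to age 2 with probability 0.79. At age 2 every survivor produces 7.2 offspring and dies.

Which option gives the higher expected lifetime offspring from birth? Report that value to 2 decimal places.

breed at age 1: R₀ = 0.55 × (4.5 + 0.46 × 7.2) = 0.55 × 7.8120 = 4.2966
delay to age 2: R₀ = 0.55 × (0.79 × 7.2) = 0.55 × 5.6880 = 3.1284
Higher: breed at age 1 (4.2966).

4.30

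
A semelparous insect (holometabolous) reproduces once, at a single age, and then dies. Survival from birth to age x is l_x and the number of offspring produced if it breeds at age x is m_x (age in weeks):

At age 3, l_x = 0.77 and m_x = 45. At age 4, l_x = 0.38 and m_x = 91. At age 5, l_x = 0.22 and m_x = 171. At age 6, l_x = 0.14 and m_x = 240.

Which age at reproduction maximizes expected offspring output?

5

Expected offspring if breeding at age x = l_x × m_x:
  age 3: 0.77 × 45 = 34.650
  age 4: 0.38 × 91 = 34.580
  age 5: 0.22 × 171 = 37.620
  age 6: 0.14 × 240 = 33.600
Maximum at age 5 (37.620).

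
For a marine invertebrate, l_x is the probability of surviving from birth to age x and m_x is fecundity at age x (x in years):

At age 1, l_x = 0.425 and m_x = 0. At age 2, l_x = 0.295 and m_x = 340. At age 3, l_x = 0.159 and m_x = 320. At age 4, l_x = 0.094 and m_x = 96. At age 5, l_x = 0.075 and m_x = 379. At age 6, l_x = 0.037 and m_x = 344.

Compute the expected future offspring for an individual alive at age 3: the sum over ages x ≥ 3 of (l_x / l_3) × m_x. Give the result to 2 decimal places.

635.58

l_3 = 0.159. Conditional survival from age 3 to x is l_x / l_3.
  x=3: (0.159/0.159) × 320 = 320.0000
  x=4: (0.094/0.159) × 96 = 56.7547
  x=5: (0.075/0.159) × 379 = 178.7736
  x=6: (0.037/0.159) × 344 = 80.0503
Sum = 320.0000 + 56.7547 + 178.7736 + 80.0503 = 635.5786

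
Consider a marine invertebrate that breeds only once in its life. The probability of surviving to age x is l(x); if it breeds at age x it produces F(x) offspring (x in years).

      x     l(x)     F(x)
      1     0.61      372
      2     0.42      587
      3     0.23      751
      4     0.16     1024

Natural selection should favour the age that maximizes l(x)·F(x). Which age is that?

2

Expected offspring if breeding at age x = l(x) × F(x):
  age 1: 0.61 × 372 = 226.920
  age 2: 0.42 × 587 = 246.540
  age 3: 0.23 × 751 = 172.730
  age 4: 0.16 × 1024 = 163.840
Maximum at age 2 (246.540).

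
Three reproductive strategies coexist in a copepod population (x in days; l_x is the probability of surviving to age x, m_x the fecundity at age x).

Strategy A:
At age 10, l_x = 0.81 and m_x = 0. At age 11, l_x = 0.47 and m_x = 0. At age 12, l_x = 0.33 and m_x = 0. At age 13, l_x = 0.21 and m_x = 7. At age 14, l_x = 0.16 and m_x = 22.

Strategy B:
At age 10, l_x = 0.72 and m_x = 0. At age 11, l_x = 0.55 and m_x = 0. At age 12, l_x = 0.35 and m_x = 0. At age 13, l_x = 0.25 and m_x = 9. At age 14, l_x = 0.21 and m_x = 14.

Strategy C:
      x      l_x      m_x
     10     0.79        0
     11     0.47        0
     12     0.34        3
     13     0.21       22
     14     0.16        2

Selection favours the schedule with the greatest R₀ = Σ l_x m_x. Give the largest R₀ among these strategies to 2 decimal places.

Strategy A: R₀ = 0.81×0 + 0.47×0 + 0.33×0 + 0.21×7 + 0.16×22 = 4.9900
Strategy B: R₀ = 0.72×0 + 0.55×0 + 0.35×0 + 0.25×9 + 0.21×14 = 5.1900
Strategy C: R₀ = 0.79×0 + 0.47×0 + 0.34×3 + 0.21×22 + 0.16×2 = 5.9600
Highest R₀: strategy C with 5.9600.

5.96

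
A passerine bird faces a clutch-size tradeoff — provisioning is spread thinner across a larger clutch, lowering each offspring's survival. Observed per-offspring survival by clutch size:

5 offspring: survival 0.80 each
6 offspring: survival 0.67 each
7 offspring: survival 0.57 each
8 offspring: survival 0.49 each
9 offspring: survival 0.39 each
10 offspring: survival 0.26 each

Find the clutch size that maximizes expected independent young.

Expected independent young = c × s(c):
  c=5: 5 × 0.80 = 4.000
  c=6: 6 × 0.67 = 4.020
  c=7: 7 × 0.57 = 3.990
  c=8: 8 × 0.49 = 3.920
  c=9: 9 × 0.39 = 3.510
  c=10: 10 × 0.26 = 2.600
Maximum at c = 6 (4.020 independent young).

6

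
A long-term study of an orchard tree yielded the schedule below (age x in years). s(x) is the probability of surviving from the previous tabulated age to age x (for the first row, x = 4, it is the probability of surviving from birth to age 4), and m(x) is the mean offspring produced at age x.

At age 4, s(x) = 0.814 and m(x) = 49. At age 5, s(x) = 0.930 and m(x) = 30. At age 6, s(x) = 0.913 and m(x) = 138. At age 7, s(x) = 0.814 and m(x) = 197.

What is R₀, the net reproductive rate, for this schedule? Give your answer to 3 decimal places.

Survivorship from birth: l_x = s_4·s_5·…·s_x.
  l_4 = 0.81400
  l_5 = 0.75702
  l_6 = 0.69116
  l_7 = 0.56260
R₀ = Σ l_x m(x):
  age 4: 0.81400 × 49 = 39.8860
  age 5: 0.75702 × 30 = 22.7106
  age 6: 0.69116 × 138 = 95.3801
  age 7: 0.56260 × 197 = 110.8322
R₀ = 39.8860 + 22.7106 + 95.3801 + 110.8322 = 268.8089

268.809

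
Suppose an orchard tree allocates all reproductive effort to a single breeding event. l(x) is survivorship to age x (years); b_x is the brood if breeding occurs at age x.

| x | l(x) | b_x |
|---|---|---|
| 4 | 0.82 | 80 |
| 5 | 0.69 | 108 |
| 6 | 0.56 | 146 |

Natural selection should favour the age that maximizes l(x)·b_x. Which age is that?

6

Expected offspring if breeding at age x = l(x) × b_x:
  age 4: 0.82 × 80 = 65.600
  age 5: 0.69 × 108 = 74.520
  age 6: 0.56 × 146 = 81.760
Maximum at age 6 (81.760).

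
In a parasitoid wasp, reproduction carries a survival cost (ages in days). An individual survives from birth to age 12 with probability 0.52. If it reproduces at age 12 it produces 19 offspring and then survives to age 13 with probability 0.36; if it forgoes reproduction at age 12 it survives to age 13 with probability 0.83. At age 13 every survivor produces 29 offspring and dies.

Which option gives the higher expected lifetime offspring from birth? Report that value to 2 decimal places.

breed at age 12: R₀ = 0.52 × (19 + 0.36 × 29) = 0.52 × 29.4400 = 15.3088
delay to age 13: R₀ = 0.52 × (0.83 × 29) = 0.52 × 24.0700 = 12.5164
Higher: breed at age 12 (15.3088).

15.31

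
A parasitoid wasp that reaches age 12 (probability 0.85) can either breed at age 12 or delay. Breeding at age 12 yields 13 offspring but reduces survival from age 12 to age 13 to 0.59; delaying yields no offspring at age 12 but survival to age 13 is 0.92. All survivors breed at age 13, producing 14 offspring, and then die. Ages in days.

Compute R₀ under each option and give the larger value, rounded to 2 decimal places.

18.07

breed at age 12: R₀ = 0.85 × (13 + 0.59 × 14) = 0.85 × 21.2600 = 18.0710
delay to age 13: R₀ = 0.85 × (0.92 × 14) = 0.85 × 12.8800 = 10.9480
Higher: breed at age 12 (18.0710).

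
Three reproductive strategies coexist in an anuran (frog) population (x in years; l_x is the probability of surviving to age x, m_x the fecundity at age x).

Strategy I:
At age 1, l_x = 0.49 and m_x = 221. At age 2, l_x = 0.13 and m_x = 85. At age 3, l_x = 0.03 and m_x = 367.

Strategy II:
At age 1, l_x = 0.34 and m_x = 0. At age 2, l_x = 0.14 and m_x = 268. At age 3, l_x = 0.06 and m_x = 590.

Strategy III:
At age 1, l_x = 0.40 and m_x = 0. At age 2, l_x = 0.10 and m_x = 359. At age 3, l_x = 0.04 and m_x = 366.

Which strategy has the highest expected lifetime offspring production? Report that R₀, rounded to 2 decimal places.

Strategy I: R₀ = 0.49×221 + 0.13×85 + 0.03×367 = 130.3500
Strategy II: R₀ = 0.34×0 + 0.14×268 + 0.06×590 = 72.9200
Strategy III: R₀ = 0.40×0 + 0.10×359 + 0.04×366 = 50.5400
Highest R₀: strategy I with 130.3500.

130.35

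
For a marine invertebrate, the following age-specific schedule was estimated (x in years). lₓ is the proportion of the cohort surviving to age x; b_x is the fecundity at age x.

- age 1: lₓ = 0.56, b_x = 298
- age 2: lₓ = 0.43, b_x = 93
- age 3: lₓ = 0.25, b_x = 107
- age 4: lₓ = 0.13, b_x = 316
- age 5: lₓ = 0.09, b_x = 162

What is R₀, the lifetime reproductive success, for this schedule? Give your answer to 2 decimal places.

R₀ = Σ lₓ b_x:
  age 1: 0.56 × 298 = 166.8800
  age 2: 0.43 × 93 = 39.9900
  age 3: 0.25 × 107 = 26.7500
  age 4: 0.13 × 316 = 41.0800
  age 5: 0.09 × 162 = 14.5800
R₀ = 166.8800 + 39.9900 + 26.7500 + 41.0800 + 14.5800 = 289.2800

289.28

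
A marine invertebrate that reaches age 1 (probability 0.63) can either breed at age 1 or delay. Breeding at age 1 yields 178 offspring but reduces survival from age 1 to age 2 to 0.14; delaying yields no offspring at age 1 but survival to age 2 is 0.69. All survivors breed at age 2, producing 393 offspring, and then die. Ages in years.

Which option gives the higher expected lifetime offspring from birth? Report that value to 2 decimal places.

170.84

breed at age 1: R₀ = 0.63 × (178 + 0.14 × 393) = 0.63 × 233.0200 = 146.8026
delay to age 2: R₀ = 0.63 × (0.69 × 393) = 0.63 × 271.1700 = 170.8371
Higher: delay to age 2 (170.8371).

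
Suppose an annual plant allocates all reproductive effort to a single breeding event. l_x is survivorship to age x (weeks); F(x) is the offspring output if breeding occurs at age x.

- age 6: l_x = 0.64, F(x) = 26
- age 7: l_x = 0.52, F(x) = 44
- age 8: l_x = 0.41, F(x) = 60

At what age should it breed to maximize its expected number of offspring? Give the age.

8

Expected offspring if breeding at age x = l_x × F(x):
  age 6: 0.64 × 26 = 16.640
  age 7: 0.52 × 44 = 22.880
  age 8: 0.41 × 60 = 24.600
Maximum at age 8 (24.600).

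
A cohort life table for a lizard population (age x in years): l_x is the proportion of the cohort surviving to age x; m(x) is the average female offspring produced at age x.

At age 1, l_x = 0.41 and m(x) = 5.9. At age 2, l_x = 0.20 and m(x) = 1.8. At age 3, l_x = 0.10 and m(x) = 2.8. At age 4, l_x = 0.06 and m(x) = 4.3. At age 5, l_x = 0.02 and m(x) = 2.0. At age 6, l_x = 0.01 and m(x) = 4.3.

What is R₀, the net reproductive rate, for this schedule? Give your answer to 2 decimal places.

3.40

R₀ = Σ l_x m(x):
  age 1: 0.41 × 5.9 = 2.4190
  age 2: 0.20 × 1.8 = 0.3600
  age 3: 0.10 × 2.8 = 0.2800
  age 4: 0.06 × 4.3 = 0.2580
  age 5: 0.02 × 2.0 = 0.0400
  age 6: 0.01 × 4.3 = 0.0430
R₀ = 2.4190 + 0.3600 + 0.2800 + 0.2580 + 0.0400 + 0.0430 = 3.4000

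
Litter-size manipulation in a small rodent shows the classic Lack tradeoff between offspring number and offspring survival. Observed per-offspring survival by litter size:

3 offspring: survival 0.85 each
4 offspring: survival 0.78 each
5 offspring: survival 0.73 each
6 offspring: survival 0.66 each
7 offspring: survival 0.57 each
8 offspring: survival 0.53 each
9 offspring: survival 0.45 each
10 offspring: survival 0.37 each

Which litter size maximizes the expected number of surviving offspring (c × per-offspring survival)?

Expected surviving offspring = c × s(c):
  c=3: 3 × 0.85 = 2.550
  c=4: 4 × 0.78 = 3.120
  c=5: 5 × 0.73 = 3.650
  c=6: 6 × 0.66 = 3.960
  c=7: 7 × 0.57 = 3.990
  c=8: 8 × 0.53 = 4.240
  c=9: 9 × 0.45 = 4.050
  c=10: 10 × 0.37 = 3.700
Maximum at c = 8 (4.240 surviving offspring).

8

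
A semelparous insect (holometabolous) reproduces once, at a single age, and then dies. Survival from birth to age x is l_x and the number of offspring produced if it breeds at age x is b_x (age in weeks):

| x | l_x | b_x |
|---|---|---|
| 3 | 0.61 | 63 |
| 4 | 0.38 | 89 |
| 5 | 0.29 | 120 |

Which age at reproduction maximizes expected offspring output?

3

Expected offspring if breeding at age x = l_x × b_x:
  age 3: 0.61 × 63 = 38.430
  age 4: 0.38 × 89 = 33.820
  age 5: 0.29 × 120 = 34.800
Maximum at age 3 (38.430).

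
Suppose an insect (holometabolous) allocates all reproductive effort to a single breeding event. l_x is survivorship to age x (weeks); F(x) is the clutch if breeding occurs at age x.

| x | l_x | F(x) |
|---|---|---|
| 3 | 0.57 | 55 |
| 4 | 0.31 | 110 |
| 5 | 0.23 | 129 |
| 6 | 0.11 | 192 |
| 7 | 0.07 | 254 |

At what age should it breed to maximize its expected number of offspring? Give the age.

4

Expected offspring if breeding at age x = l_x × F(x):
  age 3: 0.57 × 55 = 31.350
  age 4: 0.31 × 110 = 34.100
  age 5: 0.23 × 129 = 29.670
  age 6: 0.11 × 192 = 21.120
  age 7: 0.07 × 254 = 17.780
Maximum at age 4 (34.100).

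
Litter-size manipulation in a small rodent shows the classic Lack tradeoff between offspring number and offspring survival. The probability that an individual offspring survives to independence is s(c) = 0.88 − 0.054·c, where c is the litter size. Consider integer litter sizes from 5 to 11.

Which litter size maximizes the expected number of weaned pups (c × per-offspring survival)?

Expected weaned pups = c × s(c):
  c=5: 5 × 0.610 = 3.050
  c=6: 6 × 0.556 = 3.336
  c=7: 7 × 0.502 = 3.514
  c=8: 8 × 0.448 = 3.584
  c=9: 9 × 0.394 = 3.546
  c=10: 10 × 0.340 = 3.400
  c=11: 11 × 0.286 = 3.146
Maximum at c = 8 (3.584 weaned pups).

8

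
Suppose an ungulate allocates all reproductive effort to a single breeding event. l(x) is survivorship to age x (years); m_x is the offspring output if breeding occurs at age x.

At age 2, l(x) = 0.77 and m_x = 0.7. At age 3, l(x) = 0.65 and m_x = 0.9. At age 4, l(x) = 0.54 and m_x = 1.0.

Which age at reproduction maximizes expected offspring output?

3

Expected offspring if breeding at age x = l(x) × m_x:
  age 2: 0.77 × 0.7 = 0.539
  age 3: 0.65 × 0.9 = 0.585
  age 4: 0.54 × 1.0 = 0.540
Maximum at age 3 (0.585).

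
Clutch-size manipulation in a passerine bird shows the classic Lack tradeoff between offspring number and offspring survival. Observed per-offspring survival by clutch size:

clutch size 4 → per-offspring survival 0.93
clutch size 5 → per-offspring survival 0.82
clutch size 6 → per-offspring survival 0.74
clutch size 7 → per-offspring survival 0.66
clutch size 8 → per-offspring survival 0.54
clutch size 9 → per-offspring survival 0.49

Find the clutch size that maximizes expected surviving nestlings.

7

Expected surviving nestlings = c × s(c):
  c=4: 4 × 0.93 = 3.720
  c=5: 5 × 0.82 = 4.100
  c=6: 6 × 0.74 = 4.440
  c=7: 7 × 0.66 = 4.620
  c=8: 8 × 0.54 = 4.320
  c=9: 9 × 0.49 = 4.410
Maximum at c = 7 (4.620 surviving nestlings).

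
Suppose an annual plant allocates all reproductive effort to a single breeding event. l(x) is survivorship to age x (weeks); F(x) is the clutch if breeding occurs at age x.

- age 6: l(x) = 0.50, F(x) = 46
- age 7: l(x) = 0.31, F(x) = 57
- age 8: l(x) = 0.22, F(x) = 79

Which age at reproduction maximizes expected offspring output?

Expected offspring if breeding at age x = l(x) × F(x):
  age 6: 0.50 × 46 = 23.000
  age 7: 0.31 × 57 = 17.670
  age 8: 0.22 × 79 = 17.380
Maximum at age 6 (23.000).

6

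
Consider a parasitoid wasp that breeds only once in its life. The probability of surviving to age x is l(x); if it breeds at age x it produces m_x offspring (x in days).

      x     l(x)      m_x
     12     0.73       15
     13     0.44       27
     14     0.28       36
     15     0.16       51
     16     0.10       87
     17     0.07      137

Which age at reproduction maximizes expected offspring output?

Expected offspring if breeding at age x = l(x) × m_x:
  age 12: 0.73 × 15 = 10.950
  age 13: 0.44 × 27 = 11.880
  age 14: 0.28 × 36 = 10.080
  age 15: 0.16 × 51 = 8.160
  age 16: 0.10 × 87 = 8.700
  age 17: 0.07 × 137 = 9.590
Maximum at age 13 (11.880).

13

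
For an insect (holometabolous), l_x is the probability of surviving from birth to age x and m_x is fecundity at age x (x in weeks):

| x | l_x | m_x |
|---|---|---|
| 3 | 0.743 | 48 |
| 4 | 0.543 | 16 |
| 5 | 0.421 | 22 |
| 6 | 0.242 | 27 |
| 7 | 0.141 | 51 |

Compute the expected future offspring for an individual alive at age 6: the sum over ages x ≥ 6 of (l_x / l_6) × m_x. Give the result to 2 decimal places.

56.71

l_6 = 0.242. Conditional survival from age 6 to x is l_x / l_6.
  x=6: (0.242/0.242) × 27 = 27.0000
  x=7: (0.141/0.242) × 51 = 29.7149
Sum = 27.0000 + 29.7149 = 56.7149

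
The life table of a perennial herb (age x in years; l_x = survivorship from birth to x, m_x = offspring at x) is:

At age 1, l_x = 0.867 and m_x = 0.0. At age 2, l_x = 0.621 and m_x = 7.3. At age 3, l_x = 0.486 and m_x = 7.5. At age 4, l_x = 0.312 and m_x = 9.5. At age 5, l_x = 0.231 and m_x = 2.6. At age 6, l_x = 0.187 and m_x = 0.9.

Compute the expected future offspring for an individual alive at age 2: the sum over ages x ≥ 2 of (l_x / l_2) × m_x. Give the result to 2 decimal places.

l_2 = 0.621. Conditional survival from age 2 to x is l_x / l_2.
  x=2: (0.621/0.621) × 7.3 = 7.3000
  x=3: (0.486/0.621) × 7.5 = 5.8696
  x=4: (0.312/0.621) × 9.5 = 4.7729
  x=5: (0.231/0.621) × 2.6 = 0.9671
  x=6: (0.187/0.621) × 0.9 = 0.2710
Sum = 7.3000 + 5.8696 + 4.7729 + 0.9671 + 0.2710 = 19.1807

19.18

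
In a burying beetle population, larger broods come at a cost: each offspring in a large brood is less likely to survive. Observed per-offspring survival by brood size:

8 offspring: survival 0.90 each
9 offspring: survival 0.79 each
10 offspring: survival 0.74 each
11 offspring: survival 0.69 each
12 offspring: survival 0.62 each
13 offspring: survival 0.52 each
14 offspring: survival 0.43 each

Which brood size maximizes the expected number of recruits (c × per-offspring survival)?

11

Expected recruits = c × s(c):
  c=8: 8 × 0.90 = 7.200
  c=9: 9 × 0.79 = 7.110
  c=10: 10 × 0.74 = 7.400
  c=11: 11 × 0.69 = 7.590
  c=12: 12 × 0.62 = 7.440
  c=13: 13 × 0.52 = 6.760
  c=14: 14 × 0.43 = 6.020
Maximum at c = 11 (7.590 recruits).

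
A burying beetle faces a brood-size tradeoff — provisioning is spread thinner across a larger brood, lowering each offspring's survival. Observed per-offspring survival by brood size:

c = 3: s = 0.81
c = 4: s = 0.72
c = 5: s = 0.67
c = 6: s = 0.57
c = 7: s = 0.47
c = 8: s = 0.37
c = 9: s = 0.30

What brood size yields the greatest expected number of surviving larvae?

6

Expected surviving larvae = c × s(c):
  c=3: 3 × 0.81 = 2.430
  c=4: 4 × 0.72 = 2.880
  c=5: 5 × 0.67 = 3.350
  c=6: 6 × 0.57 = 3.420
  c=7: 7 × 0.47 = 3.290
  c=8: 8 × 0.37 = 2.960
  c=9: 9 × 0.30 = 2.700
Maximum at c = 6 (3.420 surviving larvae).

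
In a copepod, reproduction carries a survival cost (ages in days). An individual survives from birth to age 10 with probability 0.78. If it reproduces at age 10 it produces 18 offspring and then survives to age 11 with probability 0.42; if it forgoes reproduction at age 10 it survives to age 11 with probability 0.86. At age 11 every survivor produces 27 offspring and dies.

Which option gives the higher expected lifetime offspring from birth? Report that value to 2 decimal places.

breed at age 10: R₀ = 0.78 × (18 + 0.42 × 27) = 0.78 × 29.3400 = 22.8852
delay to age 11: R₀ = 0.78 × (0.86 × 27) = 0.78 × 23.2200 = 18.1116
Higher: breed at age 10 (22.8852).

22.89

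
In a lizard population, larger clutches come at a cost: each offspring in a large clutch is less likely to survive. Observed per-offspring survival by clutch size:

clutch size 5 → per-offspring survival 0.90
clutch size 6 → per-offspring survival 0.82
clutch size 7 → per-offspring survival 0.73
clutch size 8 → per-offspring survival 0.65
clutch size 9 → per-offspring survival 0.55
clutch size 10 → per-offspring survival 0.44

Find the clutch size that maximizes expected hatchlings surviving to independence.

Expected hatchlings surviving to independence = c × s(c):
  c=5: 5 × 0.90 = 4.500
  c=6: 6 × 0.82 = 4.920
  c=7: 7 × 0.73 = 5.110
  c=8: 8 × 0.65 = 5.200
  c=9: 9 × 0.55 = 4.950
  c=10: 10 × 0.44 = 4.400
Maximum at c = 8 (5.200 hatchlings surviving to independence).

8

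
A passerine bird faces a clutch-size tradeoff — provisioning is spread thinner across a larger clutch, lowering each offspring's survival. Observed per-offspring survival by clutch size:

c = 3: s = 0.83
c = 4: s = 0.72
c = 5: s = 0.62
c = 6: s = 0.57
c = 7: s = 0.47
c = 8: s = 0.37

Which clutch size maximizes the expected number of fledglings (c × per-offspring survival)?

6

Expected fledglings = c × s(c):
  c=3: 3 × 0.83 = 2.490
  c=4: 4 × 0.72 = 2.880
  c=5: 5 × 0.62 = 3.100
  c=6: 6 × 0.57 = 3.420
  c=7: 7 × 0.47 = 3.290
  c=8: 8 × 0.37 = 2.960
Maximum at c = 6 (3.420 fledglings).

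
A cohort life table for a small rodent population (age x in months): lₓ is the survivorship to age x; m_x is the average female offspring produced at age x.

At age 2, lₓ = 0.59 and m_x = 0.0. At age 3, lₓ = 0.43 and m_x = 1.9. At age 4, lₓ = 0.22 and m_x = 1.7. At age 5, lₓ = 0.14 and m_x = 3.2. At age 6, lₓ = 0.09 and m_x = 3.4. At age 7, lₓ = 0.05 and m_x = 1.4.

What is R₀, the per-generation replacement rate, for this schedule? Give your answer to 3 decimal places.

R₀ = Σ lₓ m_x:
  age 2: 0.59 × 0.0 = 0.0000
  age 3: 0.43 × 1.9 = 0.8170
  age 4: 0.22 × 1.7 = 0.3740
  age 5: 0.14 × 3.2 = 0.4480
  age 6: 0.09 × 3.4 = 0.3060
  age 7: 0.05 × 1.4 = 0.0700
R₀ = 0.0000 + 0.8170 + 0.3740 + 0.4480 + 0.3060 + 0.0700 = 2.0150

2.015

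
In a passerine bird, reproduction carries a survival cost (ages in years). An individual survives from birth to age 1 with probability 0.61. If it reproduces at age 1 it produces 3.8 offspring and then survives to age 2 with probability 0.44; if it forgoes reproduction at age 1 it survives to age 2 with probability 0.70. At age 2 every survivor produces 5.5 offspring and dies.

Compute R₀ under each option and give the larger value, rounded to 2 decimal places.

breed at age 1: R₀ = 0.61 × (3.8 + 0.44 × 5.5) = 0.61 × 6.2200 = 3.7942
delay to age 2: R₀ = 0.61 × (0.70 × 5.5) = 0.61 × 3.8500 = 2.3485
Higher: breed at age 1 (3.7942).

3.79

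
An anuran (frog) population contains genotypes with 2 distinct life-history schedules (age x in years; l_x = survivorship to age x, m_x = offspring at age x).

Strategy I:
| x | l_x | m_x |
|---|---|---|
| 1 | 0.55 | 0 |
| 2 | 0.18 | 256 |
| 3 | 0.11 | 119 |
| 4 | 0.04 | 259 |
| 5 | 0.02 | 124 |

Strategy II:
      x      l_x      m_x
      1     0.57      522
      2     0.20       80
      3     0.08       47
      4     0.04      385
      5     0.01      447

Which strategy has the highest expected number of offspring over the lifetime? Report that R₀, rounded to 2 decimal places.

Strategy I: R₀ = 0.55×0 + 0.18×256 + 0.11×119 + 0.04×259 + 0.02×124 = 72.0100
Strategy II: R₀ = 0.57×522 + 0.20×80 + 0.08×47 + 0.04×385 + 0.01×447 = 337.1700
Highest R₀: strategy II with 337.1700.

337.17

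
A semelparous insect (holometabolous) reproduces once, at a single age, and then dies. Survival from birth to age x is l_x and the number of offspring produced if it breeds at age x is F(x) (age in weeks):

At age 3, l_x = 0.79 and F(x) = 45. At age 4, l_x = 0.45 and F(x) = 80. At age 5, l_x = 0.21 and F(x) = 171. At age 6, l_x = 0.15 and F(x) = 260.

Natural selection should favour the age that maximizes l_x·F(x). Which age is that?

Expected offspring if breeding at age x = l_x × F(x):
  age 3: 0.79 × 45 = 35.550
  age 4: 0.45 × 80 = 36.000
  age 5: 0.21 × 171 = 35.910
  age 6: 0.15 × 260 = 39.000
Maximum at age 6 (39.000).

6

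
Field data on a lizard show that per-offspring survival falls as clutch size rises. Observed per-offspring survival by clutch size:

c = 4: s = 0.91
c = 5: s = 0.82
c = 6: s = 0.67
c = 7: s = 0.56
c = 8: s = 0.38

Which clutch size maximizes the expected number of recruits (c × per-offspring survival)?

Expected recruits = c × s(c):
  c=4: 4 × 0.91 = 3.640
  c=5: 5 × 0.82 = 4.100
  c=6: 6 × 0.67 = 4.020
  c=7: 7 × 0.56 = 3.920
  c=8: 8 × 0.38 = 3.040
Maximum at c = 5 (4.100 recruits).

5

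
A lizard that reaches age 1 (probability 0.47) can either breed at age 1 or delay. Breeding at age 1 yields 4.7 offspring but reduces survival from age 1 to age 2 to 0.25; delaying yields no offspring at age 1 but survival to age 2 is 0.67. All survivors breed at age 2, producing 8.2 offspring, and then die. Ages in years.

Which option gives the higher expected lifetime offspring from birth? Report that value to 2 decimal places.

3.17

breed at age 1: R₀ = 0.47 × (4.7 + 0.25 × 8.2) = 0.47 × 6.7500 = 3.1725
delay to age 2: R₀ = 0.47 × (0.67 × 8.2) = 0.47 × 5.4940 = 2.5822
Higher: breed at age 1 (3.1725).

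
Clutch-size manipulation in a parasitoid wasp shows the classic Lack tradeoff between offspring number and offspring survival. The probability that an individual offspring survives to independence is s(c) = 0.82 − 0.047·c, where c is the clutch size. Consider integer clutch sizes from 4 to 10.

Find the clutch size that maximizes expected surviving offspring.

9

Expected surviving offspring = c × s(c):
  c=4: 4 × 0.632 = 2.528
  c=5: 5 × 0.585 = 2.925
  c=6: 6 × 0.538 = 3.228
  c=7: 7 × 0.491 = 3.437
  c=8: 8 × 0.444 = 3.552
  c=9: 9 × 0.397 = 3.573
  c=10: 10 × 0.350 = 3.500
Maximum at c = 9 (3.573 surviving offspring).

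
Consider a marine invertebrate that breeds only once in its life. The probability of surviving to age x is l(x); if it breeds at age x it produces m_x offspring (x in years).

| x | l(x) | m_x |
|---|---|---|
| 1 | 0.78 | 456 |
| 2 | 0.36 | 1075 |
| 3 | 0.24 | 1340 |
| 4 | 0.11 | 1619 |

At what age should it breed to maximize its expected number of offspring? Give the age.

2

Expected offspring if breeding at age x = l(x) × m_x:
  age 1: 0.78 × 456 = 355.680
  age 2: 0.36 × 1075 = 387.000
  age 3: 0.24 × 1340 = 321.600
  age 4: 0.11 × 1619 = 178.090
Maximum at age 2 (387.000).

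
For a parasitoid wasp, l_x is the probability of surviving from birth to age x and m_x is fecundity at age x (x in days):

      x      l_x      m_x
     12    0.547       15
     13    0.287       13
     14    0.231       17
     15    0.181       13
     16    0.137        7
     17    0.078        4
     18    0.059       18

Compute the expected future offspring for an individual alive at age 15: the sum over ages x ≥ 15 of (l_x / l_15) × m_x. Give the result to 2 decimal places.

l_15 = 0.181. Conditional survival from age 15 to x is l_x / l_15.
  x=15: (0.181/0.181) × 13 = 13.0000
  x=16: (0.137/0.181) × 7 = 5.2983
  x=17: (0.078/0.181) × 4 = 1.7238
  x=18: (0.059/0.181) × 18 = 5.8674
Sum = 13.0000 + 5.2983 + 1.7238 + 5.8674 = 25.8895

25.89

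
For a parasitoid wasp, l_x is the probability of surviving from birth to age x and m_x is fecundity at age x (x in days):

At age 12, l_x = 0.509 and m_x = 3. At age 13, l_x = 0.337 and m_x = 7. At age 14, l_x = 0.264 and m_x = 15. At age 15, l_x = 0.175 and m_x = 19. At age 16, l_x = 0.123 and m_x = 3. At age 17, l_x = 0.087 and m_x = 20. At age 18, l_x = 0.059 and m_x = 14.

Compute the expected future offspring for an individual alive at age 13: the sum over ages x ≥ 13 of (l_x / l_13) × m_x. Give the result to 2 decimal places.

l_13 = 0.337. Conditional survival from age 13 to x is l_x / l_13.
  x=13: (0.337/0.337) × 7 = 7.0000
  x=14: (0.264/0.337) × 15 = 11.7507
  x=15: (0.175/0.337) × 19 = 9.8665
  x=16: (0.123/0.337) × 3 = 1.0950
  x=17: (0.087/0.337) × 20 = 5.1632
  x=18: (0.059/0.337) × 14 = 2.4510
Sum = 7.0000 + 11.7507 + 9.8665 + 1.0950 + 5.1632 + 2.4510 = 37.3264

37.33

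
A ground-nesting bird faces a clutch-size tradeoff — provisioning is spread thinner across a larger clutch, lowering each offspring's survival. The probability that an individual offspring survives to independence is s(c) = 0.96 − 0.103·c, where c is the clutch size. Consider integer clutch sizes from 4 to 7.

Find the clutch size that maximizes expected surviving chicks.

Expected surviving chicks = c × s(c):
  c=4: 4 × 0.548 = 2.192
  c=5: 5 × 0.445 = 2.225
  c=6: 6 × 0.342 = 2.052
  c=7: 7 × 0.239 = 1.673
Maximum at c = 5 (2.225 surviving chicks).

5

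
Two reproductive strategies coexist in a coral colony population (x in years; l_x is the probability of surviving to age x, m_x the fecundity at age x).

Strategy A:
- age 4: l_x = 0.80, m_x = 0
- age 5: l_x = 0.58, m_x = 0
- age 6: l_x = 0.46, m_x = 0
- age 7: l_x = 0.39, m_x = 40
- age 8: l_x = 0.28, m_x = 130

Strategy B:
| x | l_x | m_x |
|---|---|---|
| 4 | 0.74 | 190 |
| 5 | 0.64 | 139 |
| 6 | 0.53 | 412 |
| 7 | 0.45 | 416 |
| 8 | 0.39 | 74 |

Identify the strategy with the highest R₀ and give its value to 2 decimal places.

Strategy A: R₀ = 0.80×0 + 0.58×0 + 0.46×0 + 0.39×40 + 0.28×130 = 52.0000
Strategy B: R₀ = 0.74×190 + 0.64×139 + 0.53×412 + 0.45×416 + 0.39×74 = 663.9800
Highest R₀: strategy B with 663.9800.

663.98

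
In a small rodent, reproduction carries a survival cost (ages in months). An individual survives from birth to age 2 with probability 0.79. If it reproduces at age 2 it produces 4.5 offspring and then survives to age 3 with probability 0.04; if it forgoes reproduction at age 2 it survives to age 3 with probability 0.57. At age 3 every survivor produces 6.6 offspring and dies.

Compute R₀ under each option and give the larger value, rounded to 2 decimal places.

3.76

breed at age 2: R₀ = 0.79 × (4.5 + 0.04 × 6.6) = 0.79 × 4.7640 = 3.7636
delay to age 3: R₀ = 0.79 × (0.57 × 6.6) = 0.79 × 3.7620 = 2.9720
Higher: breed at age 2 (3.7636).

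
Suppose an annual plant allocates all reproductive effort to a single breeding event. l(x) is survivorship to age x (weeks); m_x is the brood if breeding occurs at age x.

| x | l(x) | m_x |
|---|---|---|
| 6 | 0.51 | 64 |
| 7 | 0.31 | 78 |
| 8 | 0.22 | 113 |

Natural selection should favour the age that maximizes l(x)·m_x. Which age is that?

6

Expected offspring if breeding at age x = l(x) × m_x:
  age 6: 0.51 × 64 = 32.640
  age 7: 0.31 × 78 = 24.180
  age 8: 0.22 × 113 = 24.860
Maximum at age 6 (32.640).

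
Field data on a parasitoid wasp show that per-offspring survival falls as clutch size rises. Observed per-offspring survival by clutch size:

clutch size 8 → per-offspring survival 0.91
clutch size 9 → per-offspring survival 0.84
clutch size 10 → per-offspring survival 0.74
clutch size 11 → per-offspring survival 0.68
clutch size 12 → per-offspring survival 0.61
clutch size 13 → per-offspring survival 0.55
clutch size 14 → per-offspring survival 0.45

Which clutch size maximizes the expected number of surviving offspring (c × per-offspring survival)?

9

Expected surviving offspring = c × s(c):
  c=8: 8 × 0.91 = 7.280
  c=9: 9 × 0.84 = 7.560
  c=10: 10 × 0.74 = 7.400
  c=11: 11 × 0.68 = 7.480
  c=12: 12 × 0.61 = 7.320
  c=13: 13 × 0.55 = 7.150
  c=14: 14 × 0.45 = 6.300
Maximum at c = 9 (7.560 surviving offspring).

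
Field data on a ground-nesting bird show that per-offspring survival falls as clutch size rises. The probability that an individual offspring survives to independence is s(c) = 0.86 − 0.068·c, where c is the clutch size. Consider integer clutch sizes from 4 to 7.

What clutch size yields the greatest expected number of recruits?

Expected recruits = c × s(c):
  c=4: 4 × 0.588 = 2.352
  c=5: 5 × 0.520 = 2.600
  c=6: 6 × 0.452 = 2.712
  c=7: 7 × 0.384 = 2.688
Maximum at c = 6 (2.712 recruits).

6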